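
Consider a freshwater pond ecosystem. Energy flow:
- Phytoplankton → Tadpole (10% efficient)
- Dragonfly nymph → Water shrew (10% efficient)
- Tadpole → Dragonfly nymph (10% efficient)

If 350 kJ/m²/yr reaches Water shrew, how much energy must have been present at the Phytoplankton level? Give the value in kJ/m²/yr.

350000 kJ/m²/yr

Cumulative transfer efficiency: 0.1 × 0.1 × 0.1 = 0.001
Phytoplankton energy = 350 / 0.001 = 350000 kJ/m²/yr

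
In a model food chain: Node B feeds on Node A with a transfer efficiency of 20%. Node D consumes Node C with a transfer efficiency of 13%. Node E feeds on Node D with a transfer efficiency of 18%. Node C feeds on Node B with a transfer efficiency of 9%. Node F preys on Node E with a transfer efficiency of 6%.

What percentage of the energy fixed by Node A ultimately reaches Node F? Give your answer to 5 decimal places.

0.00253%

Product of link efficiencies: 0.2 × 0.09 × 0.13 × 0.18 × 0.06 = 0.000025272
As a percentage: 0.000025272 × 100 = 0.00253%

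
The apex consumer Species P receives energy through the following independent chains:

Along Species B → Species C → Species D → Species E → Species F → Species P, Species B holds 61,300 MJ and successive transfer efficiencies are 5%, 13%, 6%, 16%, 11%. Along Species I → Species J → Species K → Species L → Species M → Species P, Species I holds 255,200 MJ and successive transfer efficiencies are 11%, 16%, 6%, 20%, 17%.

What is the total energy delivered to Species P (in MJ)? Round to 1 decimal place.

Via Species B: 61300 × 0.05 × 0.13 × 0.06 × 0.16 × 0.11 = 0.4207632 MJ
Via Species I: 255200 × 0.11 × 0.16 × 0.06 × 0.2 × 0.17 = 9.1627008 MJ
Total at Species P: 0.4207632 + 9.1627008 = 9.583464 MJ

9.6 MJ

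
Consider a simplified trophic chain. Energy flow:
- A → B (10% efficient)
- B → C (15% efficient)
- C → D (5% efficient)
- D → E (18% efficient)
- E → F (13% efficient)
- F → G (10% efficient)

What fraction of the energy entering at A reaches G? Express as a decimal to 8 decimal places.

Product of link efficiencies: 0.1 × 0.15 × 0.05 × 0.18 × 0.13 × 0.1 = 0.000001755

0.00000176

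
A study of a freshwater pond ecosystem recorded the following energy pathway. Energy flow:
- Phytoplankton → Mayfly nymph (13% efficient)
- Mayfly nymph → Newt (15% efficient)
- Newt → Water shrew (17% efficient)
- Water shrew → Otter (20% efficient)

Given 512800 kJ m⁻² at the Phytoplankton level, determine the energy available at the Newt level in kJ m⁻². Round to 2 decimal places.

Mayfly nymph: 512800 × 0.13 = 66664 kJ m⁻²
Newt: 66664 × 0.15 = 9999.6 kJ m⁻²

9999.60 kJ m⁻²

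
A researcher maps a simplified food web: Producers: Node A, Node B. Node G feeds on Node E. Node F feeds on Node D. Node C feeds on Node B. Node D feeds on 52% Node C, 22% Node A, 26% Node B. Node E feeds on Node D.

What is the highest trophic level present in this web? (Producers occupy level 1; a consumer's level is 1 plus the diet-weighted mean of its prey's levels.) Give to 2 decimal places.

4.52

Node C: 1 + 1 = 2
Node D: 1 + (0.52×2 + 0.22×1 + 0.26×1) = 2.52
Node E: 1 + 2.52 = 3.52
Node F: 1 + 2.52 = 3.52
Node G: 1 + 3.52 = 4.52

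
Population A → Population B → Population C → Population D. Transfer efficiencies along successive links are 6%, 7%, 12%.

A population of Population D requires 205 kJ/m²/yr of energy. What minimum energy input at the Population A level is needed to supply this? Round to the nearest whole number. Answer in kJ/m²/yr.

Cumulative transfer efficiency: 0.06 × 0.07 × 0.12 = 0.000504
Population A energy = 205 / 0.000504 = 406746 kJ/m²/yr

406746 kJ/m²/yr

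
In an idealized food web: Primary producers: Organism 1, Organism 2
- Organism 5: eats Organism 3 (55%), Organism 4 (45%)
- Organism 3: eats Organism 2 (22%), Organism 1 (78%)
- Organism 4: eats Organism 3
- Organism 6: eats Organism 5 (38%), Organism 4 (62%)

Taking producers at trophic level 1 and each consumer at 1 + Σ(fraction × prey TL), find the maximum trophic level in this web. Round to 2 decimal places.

Organism 3: 1 + (0.22×1 + 0.78×1) = 2
Organism 4: 1 + 2 = 3
Organism 5: 1 + (0.55×2 + 0.45×3) = 3.45
Organism 6: 1 + (0.38×3.45 + 0.62×3) = 4.171

4.17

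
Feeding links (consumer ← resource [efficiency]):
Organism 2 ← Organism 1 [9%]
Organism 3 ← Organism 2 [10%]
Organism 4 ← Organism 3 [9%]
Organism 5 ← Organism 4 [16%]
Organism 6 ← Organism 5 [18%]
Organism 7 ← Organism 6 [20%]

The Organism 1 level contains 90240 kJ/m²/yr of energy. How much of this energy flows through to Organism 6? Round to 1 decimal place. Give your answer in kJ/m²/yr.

2.1 kJ/m²/yr

Organism 2: 90240 × 0.09 = 8121.6 kJ/m²/yr
Organism 3: 8121.6 × 0.1 = 812.16 kJ/m²/yr
Organism 4: 812.16 × 0.09 = 73.0944 kJ/m²/yr
Organism 5: 73.0944 × 0.16 = 11.695104 kJ/m²/yr
Organism 6: 11.695104 × 0.18 = 2.10511872 kJ/m²/yr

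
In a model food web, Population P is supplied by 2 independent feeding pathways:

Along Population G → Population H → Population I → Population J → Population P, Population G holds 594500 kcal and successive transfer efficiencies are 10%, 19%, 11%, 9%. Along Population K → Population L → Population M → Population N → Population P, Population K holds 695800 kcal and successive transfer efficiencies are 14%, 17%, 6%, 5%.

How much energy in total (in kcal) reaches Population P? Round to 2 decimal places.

Via Population G: 594500 × 0.1 × 0.19 × 0.11 × 0.09 = 111.82545 kcal
Via Population K: 695800 × 0.14 × 0.17 × 0.06 × 0.05 = 49.68012 kcal
Total at Population P: 111.82545 + 49.68012 = 161.50557 kcal

161.51 kcal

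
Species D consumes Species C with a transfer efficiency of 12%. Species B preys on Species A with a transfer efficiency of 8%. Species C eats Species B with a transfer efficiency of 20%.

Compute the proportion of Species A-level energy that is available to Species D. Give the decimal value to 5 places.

0.00192

Product of link efficiencies: 0.08 × 0.2 × 0.12 = 0.00192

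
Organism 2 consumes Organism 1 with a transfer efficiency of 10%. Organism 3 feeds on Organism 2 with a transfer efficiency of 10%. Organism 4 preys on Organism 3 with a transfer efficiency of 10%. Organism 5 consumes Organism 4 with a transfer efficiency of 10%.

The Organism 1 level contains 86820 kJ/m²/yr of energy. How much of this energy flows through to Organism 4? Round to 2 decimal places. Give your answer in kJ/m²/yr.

86.82 kJ/m²/yr

Organism 2: 86820 × 0.1 = 8682 kJ/m²/yr
Organism 3: 8682 × 0.1 = 868.2 kJ/m²/yr
Organism 4: 868.2 × 0.1 = 86.82 kJ/m²/yr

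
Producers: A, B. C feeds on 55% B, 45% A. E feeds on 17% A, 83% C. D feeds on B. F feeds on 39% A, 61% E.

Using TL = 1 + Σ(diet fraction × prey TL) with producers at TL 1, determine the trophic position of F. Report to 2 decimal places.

C: 1 + (0.55×1 + 0.45×1) = 2
D: 1 + 1 = 2
E: 1 + (0.17×1 + 0.83×2) = 2.83
F: 1 + (0.39×1 + 0.61×2.83) = 3.1163

3.12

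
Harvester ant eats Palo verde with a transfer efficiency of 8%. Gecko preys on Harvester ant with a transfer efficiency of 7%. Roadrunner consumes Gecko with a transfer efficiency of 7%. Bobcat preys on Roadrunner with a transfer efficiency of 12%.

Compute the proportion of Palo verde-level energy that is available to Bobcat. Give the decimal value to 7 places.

0.0000470

Product of link efficiencies: 0.08 × 0.07 × 0.07 × 0.12 = 0.00004704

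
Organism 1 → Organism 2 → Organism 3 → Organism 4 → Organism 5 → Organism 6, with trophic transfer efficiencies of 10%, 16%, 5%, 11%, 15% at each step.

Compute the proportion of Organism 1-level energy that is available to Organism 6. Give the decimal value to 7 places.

0.0000132

Product of link efficiencies: 0.1 × 0.16 × 0.05 × 0.11 × 0.15 = 0.0000132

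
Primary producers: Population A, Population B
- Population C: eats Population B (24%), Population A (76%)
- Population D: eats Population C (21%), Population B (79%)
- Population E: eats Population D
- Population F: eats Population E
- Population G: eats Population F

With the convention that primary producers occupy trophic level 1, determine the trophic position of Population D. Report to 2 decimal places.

Population C: 1 + (0.24×1 + 0.76×1) = 2
Population D: 1 + (0.21×2 + 0.79×1) = 2.21
Population E: 1 + 2.21 = 3.21
Population F: 1 + 3.21 = 4.21
Population G: 1 + 4.21 = 5.21

2.21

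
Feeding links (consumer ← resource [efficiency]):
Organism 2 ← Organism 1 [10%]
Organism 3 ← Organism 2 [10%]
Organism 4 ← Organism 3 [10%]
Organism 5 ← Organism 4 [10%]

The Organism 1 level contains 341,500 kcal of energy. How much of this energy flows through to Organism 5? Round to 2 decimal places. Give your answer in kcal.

Organism 2: 341500 × 0.1 = 34150 kcal
Organism 3: 34150 × 0.1 = 3415 kcal
Organism 4: 3415 × 0.1 = 341.5 kcal
Organism 5: 341.5 × 0.1 = 34.15 kcal

34.15 kcal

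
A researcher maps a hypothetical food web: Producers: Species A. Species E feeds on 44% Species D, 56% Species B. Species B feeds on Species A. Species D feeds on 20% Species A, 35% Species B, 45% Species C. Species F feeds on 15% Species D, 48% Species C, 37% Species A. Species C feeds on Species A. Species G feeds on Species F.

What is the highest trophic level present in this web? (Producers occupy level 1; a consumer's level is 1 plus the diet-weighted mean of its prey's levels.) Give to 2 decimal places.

3.75

Species B: 1 + 1 = 2
Species C: 1 + 1 = 2
Species D: 1 + (0.2×1 + 0.35×2 + 0.45×2) = 2.8
Species E: 1 + (0.44×2.8 + 0.56×2) = 3.352
Species F: 1 + (0.15×2.8 + 0.48×2 + 0.37×1) = 2.75
Species G: 1 + 2.75 = 3.75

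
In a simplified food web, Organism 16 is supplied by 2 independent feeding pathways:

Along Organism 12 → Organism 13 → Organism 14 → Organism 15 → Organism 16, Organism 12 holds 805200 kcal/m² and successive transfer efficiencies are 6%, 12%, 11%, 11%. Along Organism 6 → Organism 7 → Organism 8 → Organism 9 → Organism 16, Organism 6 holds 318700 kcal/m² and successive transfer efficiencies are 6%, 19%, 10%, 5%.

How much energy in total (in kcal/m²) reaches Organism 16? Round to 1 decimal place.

88.3 kcal/m²

Via Organism 12: 805200 × 0.06 × 0.12 × 0.11 × 0.11 = 70.149024 kcal/m²
Via Organism 6: 318700 × 0.06 × 0.19 × 0.1 × 0.05 = 18.1659 kcal/m²
Total at Organism 16: 70.149024 + 18.1659 = 88.314924 kcal/m²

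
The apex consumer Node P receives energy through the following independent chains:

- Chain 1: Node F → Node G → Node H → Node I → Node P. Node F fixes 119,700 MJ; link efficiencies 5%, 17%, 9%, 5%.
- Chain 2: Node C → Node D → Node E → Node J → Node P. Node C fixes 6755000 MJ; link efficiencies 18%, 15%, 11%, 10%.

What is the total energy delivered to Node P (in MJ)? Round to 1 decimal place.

Chain 1: 119700 × 0.05 × 0.17 × 0.09 × 0.05 = 4.578525 MJ
Chain 2: 6755000 × 0.18 × 0.15 × 0.11 × 0.1 = 2006.235 MJ
Total at Node P: 4.578525 + 2006.235 = 2010.813525 MJ

2010.8 MJ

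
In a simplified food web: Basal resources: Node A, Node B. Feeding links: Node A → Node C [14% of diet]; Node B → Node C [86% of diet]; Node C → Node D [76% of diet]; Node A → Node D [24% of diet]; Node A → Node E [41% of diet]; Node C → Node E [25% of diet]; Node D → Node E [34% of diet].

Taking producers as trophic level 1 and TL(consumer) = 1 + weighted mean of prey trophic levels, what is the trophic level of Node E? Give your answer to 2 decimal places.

2.85

Node C: 1 + (0.14×1 + 0.86×1) = 2
Node D: 1 + (0.76×2 + 0.24×1) = 2.76
Node E: 1 + (0.41×1 + 0.25×2 + 0.34×2.76) = 2.8484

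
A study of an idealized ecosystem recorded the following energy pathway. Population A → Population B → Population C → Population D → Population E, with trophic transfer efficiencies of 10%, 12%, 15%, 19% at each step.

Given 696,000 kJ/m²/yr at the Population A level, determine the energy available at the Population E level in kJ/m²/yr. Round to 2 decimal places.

238.03 kJ/m²/yr

Population B: 696000 × 0.1 = 69600 kJ/m²/yr
Population C: 69600 × 0.12 = 8352 kJ/m²/yr
Population D: 8352 × 0.15 = 1252.8 kJ/m²/yr
Population E: 1252.8 × 0.19 = 238.032 kJ/m²/yr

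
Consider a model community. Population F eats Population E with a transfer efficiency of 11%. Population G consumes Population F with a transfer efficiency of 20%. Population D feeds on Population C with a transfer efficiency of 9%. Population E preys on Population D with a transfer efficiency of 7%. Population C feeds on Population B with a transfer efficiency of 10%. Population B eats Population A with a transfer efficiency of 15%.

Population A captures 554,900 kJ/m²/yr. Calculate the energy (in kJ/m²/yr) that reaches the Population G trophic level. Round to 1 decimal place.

Population B: 554900 × 0.15 = 83235 kJ/m²/yr
Population C: 83235 × 0.1 = 8323.5 kJ/m²/yr
Population D: 8323.5 × 0.09 = 749.115 kJ/m²/yr
Population E: 749.115 × 0.07 = 52.43805 kJ/m²/yr
Population F: 52.43805 × 0.11 = 5.7681855 kJ/m²/yr
Population G: 5.7681855 × 0.2 = 1.1536371 kJ/m²/yr

1.2 kJ/m²/yr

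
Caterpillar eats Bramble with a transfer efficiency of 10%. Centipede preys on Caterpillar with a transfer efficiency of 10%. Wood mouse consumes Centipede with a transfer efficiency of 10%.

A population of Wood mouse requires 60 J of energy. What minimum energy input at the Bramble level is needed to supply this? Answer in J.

60000 J

Cumulative transfer efficiency: 0.1 × 0.1 × 0.1 = 0.001
Bramble energy = 60 / 0.001 = 60000 J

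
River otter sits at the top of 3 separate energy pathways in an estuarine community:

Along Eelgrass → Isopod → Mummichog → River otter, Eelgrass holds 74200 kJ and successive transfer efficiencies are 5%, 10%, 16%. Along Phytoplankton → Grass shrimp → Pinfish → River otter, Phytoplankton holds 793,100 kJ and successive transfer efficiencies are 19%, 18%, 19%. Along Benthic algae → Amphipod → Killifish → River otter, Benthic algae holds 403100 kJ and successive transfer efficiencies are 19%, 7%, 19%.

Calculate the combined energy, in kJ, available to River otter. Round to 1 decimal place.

6231.6 kJ

Via Eelgrass: 74200 × 0.05 × 0.1 × 0.16 = 59.36 kJ
Via Phytoplankton: 793100 × 0.19 × 0.18 × 0.19 = 5153.5638 kJ
Via Benthic algae: 403100 × 0.19 × 0.07 × 0.19 = 1018.6337 kJ
Total at River otter: 59.36 + 5153.5638 + 1018.6337 = 6231.5575 kJ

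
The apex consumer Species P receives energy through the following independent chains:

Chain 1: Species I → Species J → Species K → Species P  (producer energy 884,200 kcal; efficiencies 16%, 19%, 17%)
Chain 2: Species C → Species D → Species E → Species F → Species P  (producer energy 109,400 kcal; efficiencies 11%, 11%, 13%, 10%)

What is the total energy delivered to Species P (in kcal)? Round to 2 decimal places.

Chain 1: 884200 × 0.16 × 0.19 × 0.17 = 4569.5456 kcal
Chain 2: 109400 × 0.11 × 0.11 × 0.13 × 0.1 = 17.20862 kcal
Total at Species P: 4569.5456 + 17.20862 = 4586.75422 kcal

4586.75 kcal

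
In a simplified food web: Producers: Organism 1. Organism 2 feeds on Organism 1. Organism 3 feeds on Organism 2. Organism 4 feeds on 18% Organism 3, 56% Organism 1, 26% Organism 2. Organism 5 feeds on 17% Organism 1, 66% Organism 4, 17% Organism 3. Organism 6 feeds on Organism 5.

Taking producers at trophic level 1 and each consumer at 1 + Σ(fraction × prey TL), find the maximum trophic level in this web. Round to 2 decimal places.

Organism 2: 1 + 1 = 2
Organism 3: 1 + 2 = 3
Organism 4: 1 + (0.18×3 + 0.56×1 + 0.26×2) = 2.62
Organism 5: 1 + (0.17×1 + 0.66×2.62 + 0.17×3) = 3.4092
Organism 6: 1 + 3.4092 = 4.4092

4.41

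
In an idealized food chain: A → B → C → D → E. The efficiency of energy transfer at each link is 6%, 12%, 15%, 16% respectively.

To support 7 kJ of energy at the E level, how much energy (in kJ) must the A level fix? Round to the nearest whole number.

40509 kJ

Cumulative transfer efficiency: 0.06 × 0.12 × 0.15 × 0.16 = 0.0001728
A energy = 7 / 0.0001728 = 40509 kJ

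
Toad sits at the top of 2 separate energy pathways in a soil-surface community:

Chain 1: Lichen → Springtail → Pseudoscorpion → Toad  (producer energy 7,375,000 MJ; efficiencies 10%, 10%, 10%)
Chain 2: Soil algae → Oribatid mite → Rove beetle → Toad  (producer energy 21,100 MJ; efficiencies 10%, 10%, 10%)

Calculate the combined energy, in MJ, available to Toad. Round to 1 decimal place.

Chain 1: 7375000 × 0.1 × 0.1 × 0.1 = 7375 MJ
Chain 2: 21100 × 0.1 × 0.1 × 0.1 = 21.1 MJ
Total at Toad: 7375 + 21.1 = 7396.1 MJ

7396.1 MJ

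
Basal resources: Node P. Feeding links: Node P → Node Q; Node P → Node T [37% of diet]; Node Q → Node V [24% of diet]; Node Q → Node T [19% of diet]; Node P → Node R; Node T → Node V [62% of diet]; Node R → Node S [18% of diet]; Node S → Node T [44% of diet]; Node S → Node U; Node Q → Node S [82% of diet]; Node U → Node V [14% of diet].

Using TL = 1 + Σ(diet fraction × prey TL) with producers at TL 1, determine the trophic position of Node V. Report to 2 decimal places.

Node Q: 1 + 1 = 2
Node R: 1 + 1 = 2
Node S: 1 + (0.82×2 + 0.18×2) = 3
Node T: 1 + (0.44×3 + 0.37×1 + 0.19×2) = 3.07
Node U: 1 + 3 = 4
Node V: 1 + (0.24×2 + 0.14×4 + 0.62×3.07) = 3.9434

3.94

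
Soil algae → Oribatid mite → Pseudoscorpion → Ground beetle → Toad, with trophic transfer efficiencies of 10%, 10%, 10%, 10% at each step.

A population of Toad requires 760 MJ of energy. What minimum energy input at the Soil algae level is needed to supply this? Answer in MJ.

Cumulative transfer efficiency: 0.1 × 0.1 × 0.1 × 0.1 = 0.0001
Soil algae energy = 760 / 0.0001 = 7600000 MJ

7600000 MJ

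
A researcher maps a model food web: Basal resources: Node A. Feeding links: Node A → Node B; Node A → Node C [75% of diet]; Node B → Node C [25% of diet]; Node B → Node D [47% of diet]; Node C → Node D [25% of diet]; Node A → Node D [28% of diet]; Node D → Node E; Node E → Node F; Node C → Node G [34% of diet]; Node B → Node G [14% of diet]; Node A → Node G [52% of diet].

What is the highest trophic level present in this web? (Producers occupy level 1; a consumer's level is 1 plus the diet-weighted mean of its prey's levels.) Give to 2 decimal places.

4.78

Node B: 1 + 1 = 2
Node C: 1 + (0.75×1 + 0.25×2) = 2.25
Node D: 1 + (0.47×2 + 0.25×2.25 + 0.28×1) = 2.7825
Node E: 1 + 2.7825 = 3.7825
Node F: 1 + 3.7825 = 4.7825
Node G: 1 + (0.34×2.25 + 0.14×2 + 0.52×1) = 2.565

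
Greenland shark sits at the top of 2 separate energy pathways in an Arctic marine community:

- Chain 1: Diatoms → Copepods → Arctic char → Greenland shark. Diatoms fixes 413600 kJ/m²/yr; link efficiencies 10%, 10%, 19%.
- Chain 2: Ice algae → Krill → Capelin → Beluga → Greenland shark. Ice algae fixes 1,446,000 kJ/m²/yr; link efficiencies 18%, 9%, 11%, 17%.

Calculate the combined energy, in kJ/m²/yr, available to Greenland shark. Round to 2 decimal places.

1223.89 kJ/m²/yr

Chain 1: 413600 × 0.1 × 0.1 × 0.19 = 785.84 kJ/m²/yr
Chain 2: 1446000 × 0.18 × 0.09 × 0.11 × 0.17 = 438.05124 kJ/m²/yr
Total at Greenland shark: 785.84 + 438.05124 = 1223.89124 kJ/m²/yr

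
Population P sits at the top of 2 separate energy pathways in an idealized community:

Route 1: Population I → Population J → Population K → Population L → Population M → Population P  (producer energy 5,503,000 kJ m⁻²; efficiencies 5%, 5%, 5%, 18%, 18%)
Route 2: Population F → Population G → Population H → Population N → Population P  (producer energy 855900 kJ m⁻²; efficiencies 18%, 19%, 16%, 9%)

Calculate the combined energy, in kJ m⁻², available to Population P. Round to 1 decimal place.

Route 1: 5503000 × 0.05 × 0.05 × 0.05 × 0.18 × 0.18 = 22.28715 kJ m⁻²
Route 2: 855900 × 0.18 × 0.19 × 0.16 × 0.09 = 421.513632 kJ m⁻²
Total at Population P: 22.28715 + 421.513632 = 443.800782 kJ m⁻²

443.8 kJ m⁻²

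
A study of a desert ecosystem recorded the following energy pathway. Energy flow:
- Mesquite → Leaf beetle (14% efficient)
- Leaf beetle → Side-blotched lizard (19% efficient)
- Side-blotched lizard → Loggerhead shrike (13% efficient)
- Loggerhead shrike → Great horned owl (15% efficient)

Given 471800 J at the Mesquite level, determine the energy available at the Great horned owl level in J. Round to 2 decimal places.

244.72 J

Leaf beetle: 471800 × 0.14 = 66052 J
Side-blotched lizard: 66052 × 0.19 = 12549.88 J
Loggerhead shrike: 12549.88 × 0.13 = 1631.4844 J
Great horned owl: 1631.4844 × 0.15 = 244.72266 J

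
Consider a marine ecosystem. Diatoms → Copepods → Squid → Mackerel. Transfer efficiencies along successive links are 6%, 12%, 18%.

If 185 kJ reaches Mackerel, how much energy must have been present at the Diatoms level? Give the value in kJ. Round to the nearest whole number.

142747 kJ

Cumulative transfer efficiency: 0.06 × 0.12 × 0.18 = 0.001296
Diatoms energy = 185 / 0.001296 = 142747 kJ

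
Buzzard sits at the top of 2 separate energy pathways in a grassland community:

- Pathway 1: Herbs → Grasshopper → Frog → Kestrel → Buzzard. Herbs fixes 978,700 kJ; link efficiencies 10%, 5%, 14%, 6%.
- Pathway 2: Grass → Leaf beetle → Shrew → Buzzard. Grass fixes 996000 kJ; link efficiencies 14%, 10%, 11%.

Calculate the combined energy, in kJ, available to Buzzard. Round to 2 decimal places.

Pathway 1: 978700 × 0.1 × 0.05 × 0.14 × 0.06 = 41.1054 kJ
Pathway 2: 996000 × 0.14 × 0.1 × 0.11 = 1533.84 kJ
Total at Buzzard: 41.1054 + 1533.84 = 1574.9454 kJ

1574.95 kJ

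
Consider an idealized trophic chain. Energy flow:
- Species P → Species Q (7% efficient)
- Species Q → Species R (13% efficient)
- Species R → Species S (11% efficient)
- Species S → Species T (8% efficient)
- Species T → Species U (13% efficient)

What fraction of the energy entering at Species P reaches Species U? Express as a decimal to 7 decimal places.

Product of link efficiencies: 0.07 × 0.13 × 0.11 × 0.08 × 0.13 = 0.0000104104

0.0000104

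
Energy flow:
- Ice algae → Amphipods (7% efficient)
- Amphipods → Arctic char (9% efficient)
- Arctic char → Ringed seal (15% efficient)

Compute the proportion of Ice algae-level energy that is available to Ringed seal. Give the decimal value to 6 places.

0.000945

Product of link efficiencies: 0.07 × 0.09 × 0.15 = 0.000945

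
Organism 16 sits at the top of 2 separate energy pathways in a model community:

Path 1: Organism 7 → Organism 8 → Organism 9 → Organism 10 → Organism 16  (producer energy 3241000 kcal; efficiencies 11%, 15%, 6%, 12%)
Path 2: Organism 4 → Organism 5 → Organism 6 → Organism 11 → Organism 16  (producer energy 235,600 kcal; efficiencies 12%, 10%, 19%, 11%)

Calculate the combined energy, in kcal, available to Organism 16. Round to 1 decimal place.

444.1 kcal

Path 1: 3241000 × 0.11 × 0.15 × 0.06 × 0.12 = 385.0308 kcal
Path 2: 235600 × 0.12 × 0.1 × 0.19 × 0.11 = 59.08848 kcal
Total at Organism 16: 385.0308 + 59.08848 = 444.11928 kcal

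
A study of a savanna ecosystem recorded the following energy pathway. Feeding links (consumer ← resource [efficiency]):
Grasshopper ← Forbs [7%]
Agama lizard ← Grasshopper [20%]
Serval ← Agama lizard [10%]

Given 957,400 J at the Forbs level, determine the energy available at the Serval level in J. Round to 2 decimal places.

Grasshopper: 957400 × 0.07 = 67018 J
Agama lizard: 67018 × 0.2 = 13403.6 J
Serval: 13403.6 × 0.1 = 1340.36 J

1340.36 J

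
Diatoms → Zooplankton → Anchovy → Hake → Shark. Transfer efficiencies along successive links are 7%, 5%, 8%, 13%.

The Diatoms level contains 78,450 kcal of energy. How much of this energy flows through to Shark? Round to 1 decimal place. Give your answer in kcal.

2.9 kcal

Zooplankton: 78450 × 0.07 = 5491.5 kcal
Anchovy: 5491.5 × 0.05 = 274.575 kcal
Hake: 274.575 × 0.08 = 21.966 kcal
Shark: 21.966 × 0.13 = 2.85558 kcal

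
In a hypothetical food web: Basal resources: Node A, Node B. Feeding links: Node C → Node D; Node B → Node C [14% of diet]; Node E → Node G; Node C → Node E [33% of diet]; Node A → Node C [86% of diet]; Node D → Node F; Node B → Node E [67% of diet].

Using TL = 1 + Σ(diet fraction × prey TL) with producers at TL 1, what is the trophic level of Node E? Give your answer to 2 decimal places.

Node C: 1 + (0.86×1 + 0.14×1) = 2
Node D: 1 + 2 = 3
Node E: 1 + (0.33×2 + 0.67×1) = 2.33
Node F: 1 + 3 = 4
Node G: 1 + 2.33 = 3.33

2.33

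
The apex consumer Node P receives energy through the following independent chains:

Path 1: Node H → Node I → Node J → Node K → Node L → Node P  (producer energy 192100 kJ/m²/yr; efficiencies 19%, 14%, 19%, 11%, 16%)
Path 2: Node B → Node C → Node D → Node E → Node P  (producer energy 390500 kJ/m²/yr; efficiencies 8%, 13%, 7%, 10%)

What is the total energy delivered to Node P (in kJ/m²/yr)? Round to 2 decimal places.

45.52 kJ/m²/yr

Path 1: 192100 × 0.19 × 0.14 × 0.19 × 0.11 × 0.16 = 17.08737184 kJ/m²/yr
Path 2: 390500 × 0.08 × 0.13 × 0.07 × 0.1 = 28.4284 kJ/m²/yr
Total at Node P: 17.08737184 + 28.4284 = 45.51577184 kJ/m²/yr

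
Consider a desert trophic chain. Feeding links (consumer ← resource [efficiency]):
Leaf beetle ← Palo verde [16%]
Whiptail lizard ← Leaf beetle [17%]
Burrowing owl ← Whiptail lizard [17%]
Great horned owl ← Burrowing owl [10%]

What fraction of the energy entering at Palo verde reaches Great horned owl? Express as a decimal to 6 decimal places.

0.000462

Product of link efficiencies: 0.16 × 0.17 × 0.17 × 0.1 = 0.0004624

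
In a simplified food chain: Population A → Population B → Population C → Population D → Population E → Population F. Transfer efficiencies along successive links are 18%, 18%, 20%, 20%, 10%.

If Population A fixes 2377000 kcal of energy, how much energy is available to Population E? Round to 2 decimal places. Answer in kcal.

Population B: 2377000 × 0.18 = 427860 kcal
Population C: 427860 × 0.18 = 77014.8 kcal
Population D: 77014.8 × 0.2 = 15402.96 kcal
Population E: 15402.96 × 0.2 = 3080.592 kcal

3080.59 kcal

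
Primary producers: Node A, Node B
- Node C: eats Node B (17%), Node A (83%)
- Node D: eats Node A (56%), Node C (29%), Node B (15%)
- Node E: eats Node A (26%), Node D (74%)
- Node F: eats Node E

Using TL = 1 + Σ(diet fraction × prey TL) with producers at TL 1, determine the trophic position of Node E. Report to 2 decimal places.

2.95

Node C: 1 + (0.17×1 + 0.83×1) = 2
Node D: 1 + (0.56×1 + 0.29×2 + 0.15×1) = 2.29
Node E: 1 + (0.26×1 + 0.74×2.29) = 2.9546
Node F: 1 + 2.9546 = 3.9546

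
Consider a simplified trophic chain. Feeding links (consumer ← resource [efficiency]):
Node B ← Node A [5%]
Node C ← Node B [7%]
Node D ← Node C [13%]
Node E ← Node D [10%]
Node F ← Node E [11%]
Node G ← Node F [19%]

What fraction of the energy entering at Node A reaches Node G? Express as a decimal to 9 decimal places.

0.000000951

Product of link efficiencies: 0.05 × 0.07 × 0.13 × 0.1 × 0.11 × 0.19 = 0.00000095095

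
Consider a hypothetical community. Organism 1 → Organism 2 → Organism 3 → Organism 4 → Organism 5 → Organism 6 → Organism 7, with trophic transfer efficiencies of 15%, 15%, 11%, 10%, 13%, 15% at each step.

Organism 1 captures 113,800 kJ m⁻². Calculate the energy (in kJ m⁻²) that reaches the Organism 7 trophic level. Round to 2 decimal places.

0.55 kJ m⁻²

Organism 2: 113800 × 0.15 = 17070 kJ m⁻²
Organism 3: 17070 × 0.15 = 2560.5 kJ m⁻²
Organism 4: 2560.5 × 0.11 = 281.655 kJ m⁻²
Organism 5: 281.655 × 0.1 = 28.1655 kJ m⁻²
Organism 6: 28.1655 × 0.13 = 3.661515 kJ m⁻²
Organism 7: 3.661515 × 0.15 = 0.54922725 kJ m⁻²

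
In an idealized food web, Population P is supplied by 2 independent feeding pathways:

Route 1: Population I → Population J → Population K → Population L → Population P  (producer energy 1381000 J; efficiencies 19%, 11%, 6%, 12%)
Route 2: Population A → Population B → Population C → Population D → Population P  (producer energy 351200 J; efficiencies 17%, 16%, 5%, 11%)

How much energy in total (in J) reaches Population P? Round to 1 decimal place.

Route 1: 1381000 × 0.19 × 0.11 × 0.06 × 0.12 = 207.81288 J
Route 2: 351200 × 0.17 × 0.16 × 0.05 × 0.11 = 52.53952 J
Total at Population P: 207.81288 + 52.53952 = 260.3524 J

260.4 J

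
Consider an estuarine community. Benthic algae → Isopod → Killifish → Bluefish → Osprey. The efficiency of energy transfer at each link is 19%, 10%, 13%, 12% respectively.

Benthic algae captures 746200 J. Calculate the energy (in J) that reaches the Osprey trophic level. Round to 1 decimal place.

Isopod: 746200 × 0.19 = 141778 J
Killifish: 141778 × 0.1 = 14177.8 J
Bluefish: 14177.8 × 0.13 = 1843.114 J
Osprey: 1843.114 × 0.12 = 221.17368 J

221.2 J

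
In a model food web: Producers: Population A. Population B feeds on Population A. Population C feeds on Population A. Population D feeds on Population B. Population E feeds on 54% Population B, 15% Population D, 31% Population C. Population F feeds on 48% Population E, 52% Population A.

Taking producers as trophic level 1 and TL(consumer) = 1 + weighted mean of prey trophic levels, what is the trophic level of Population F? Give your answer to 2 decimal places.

3.03

Population B: 1 + 1 = 2
Population C: 1 + 1 = 2
Population D: 1 + 2 = 3
Population E: 1 + (0.54×2 + 0.15×3 + 0.31×2) = 3.15
Population F: 1 + (0.48×3.15 + 0.52×1) = 3.032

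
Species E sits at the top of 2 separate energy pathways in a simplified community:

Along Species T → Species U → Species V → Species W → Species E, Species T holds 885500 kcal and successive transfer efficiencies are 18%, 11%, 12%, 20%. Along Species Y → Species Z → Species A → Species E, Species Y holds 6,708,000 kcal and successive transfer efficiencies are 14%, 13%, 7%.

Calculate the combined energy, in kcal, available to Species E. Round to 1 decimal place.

8966.8 kcal

Via Species T: 885500 × 0.18 × 0.11 × 0.12 × 0.2 = 420.7896 kcal
Via Species Y: 6708000 × 0.14 × 0.13 × 0.07 = 8545.992 kcal
Total at Species E: 420.7896 + 8545.992 = 8966.7816 kcal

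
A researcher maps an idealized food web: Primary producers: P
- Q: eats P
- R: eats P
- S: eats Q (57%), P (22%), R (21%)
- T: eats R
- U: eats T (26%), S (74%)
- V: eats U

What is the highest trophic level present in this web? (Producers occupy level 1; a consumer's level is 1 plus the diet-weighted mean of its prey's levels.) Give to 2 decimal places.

4.84

Q: 1 + 1 = 2
R: 1 + 1 = 2
S: 1 + (0.57×2 + 0.22×1 + 0.21×2) = 2.78
T: 1 + 2 = 3
U: 1 + (0.26×3 + 0.74×2.78) = 3.8372
V: 1 + 3.8372 = 4.8372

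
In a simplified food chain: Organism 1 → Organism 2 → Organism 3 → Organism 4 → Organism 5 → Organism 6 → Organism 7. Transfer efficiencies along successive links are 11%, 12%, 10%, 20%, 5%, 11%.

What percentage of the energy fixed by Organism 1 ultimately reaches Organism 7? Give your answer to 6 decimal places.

0.000145%

Product of link efficiencies: 0.11 × 0.12 × 0.1 × 0.2 × 0.05 × 0.11 = 0.000001452
As a percentage: 0.000001452 × 100 = 0.000145%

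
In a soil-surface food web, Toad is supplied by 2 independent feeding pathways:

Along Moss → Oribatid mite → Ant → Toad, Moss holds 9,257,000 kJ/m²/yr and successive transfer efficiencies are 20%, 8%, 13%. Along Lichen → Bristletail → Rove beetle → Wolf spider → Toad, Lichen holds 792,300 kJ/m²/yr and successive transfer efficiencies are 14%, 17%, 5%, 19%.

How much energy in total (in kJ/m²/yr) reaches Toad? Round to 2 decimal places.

Via Moss: 9257000 × 0.2 × 0.08 × 0.13 = 19254.56 kJ/m²/yr
Via Lichen: 792300 × 0.14 × 0.17 × 0.05 × 0.19 = 179.13903 kJ/m²/yr
Total at Toad: 19254.56 + 179.13903 = 19433.69903 kJ/m²/yr

19433.70 kJ/m²/yr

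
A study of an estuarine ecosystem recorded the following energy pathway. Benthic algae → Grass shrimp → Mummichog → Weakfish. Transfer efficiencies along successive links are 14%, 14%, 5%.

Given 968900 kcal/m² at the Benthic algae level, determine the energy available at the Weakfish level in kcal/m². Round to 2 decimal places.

949.52 kcal/m²

Grass shrimp: 968900 × 0.14 = 135646 kcal/m²
Mummichog: 135646 × 0.14 = 18990.44 kcal/m²
Weakfish: 18990.44 × 0.05 = 949.522 kcal/m²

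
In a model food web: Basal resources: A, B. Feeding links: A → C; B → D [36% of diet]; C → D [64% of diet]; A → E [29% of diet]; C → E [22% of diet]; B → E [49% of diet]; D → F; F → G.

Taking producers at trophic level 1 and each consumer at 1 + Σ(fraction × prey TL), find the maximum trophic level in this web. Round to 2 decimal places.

4.64

C: 1 + 1 = 2
D: 1 + (0.36×1 + 0.64×2) = 2.64
E: 1 + (0.29×1 + 0.22×2 + 0.49×1) = 2.22
F: 1 + 2.64 = 3.64
G: 1 + 3.64 = 4.64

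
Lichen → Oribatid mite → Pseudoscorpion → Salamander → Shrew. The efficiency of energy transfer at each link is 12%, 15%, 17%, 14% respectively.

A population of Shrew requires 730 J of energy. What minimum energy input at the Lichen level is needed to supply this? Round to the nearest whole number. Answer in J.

1704015 J

Cumulative transfer efficiency: 0.12 × 0.15 × 0.17 × 0.14 = 0.0004284
Lichen energy = 730 / 0.0004284 = 1704015 J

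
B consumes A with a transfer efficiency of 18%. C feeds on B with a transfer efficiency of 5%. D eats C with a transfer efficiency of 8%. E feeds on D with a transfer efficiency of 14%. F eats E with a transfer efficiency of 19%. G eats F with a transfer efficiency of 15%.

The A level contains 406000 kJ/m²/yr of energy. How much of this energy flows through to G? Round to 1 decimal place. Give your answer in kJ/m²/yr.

B: 406000 × 0.18 = 73080 kJ/m²/yr
C: 73080 × 0.05 = 3654 kJ/m²/yr
D: 3654 × 0.08 = 292.32 kJ/m²/yr
E: 292.32 × 0.14 = 40.9248 kJ/m²/yr
F: 40.9248 × 0.19 = 7.775712 kJ/m²/yr
G: 7.775712 × 0.15 = 1.1663568 kJ/m²/yr

1.2 kJ/m²/yr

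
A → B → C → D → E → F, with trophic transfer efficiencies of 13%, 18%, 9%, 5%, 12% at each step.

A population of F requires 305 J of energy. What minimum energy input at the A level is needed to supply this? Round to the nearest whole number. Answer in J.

24137385 J

Cumulative transfer efficiency: 0.13 × 0.18 × 0.09 × 0.05 × 0.12 = 0.000012636
A energy = 305 / 0.000012636 = 24137385 J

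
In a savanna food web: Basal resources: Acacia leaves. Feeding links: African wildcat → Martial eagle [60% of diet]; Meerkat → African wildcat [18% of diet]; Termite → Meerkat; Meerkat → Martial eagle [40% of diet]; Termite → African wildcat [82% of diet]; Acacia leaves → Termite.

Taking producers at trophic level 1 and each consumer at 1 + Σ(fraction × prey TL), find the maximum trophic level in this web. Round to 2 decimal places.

4.11

Termite: 1 + 1 = 2
Meerkat: 1 + 2 = 3
African wildcat: 1 + (0.82×2 + 0.18×3) = 3.18
Martial eagle: 1 + (0.6×3.18 + 0.4×3) = 4.108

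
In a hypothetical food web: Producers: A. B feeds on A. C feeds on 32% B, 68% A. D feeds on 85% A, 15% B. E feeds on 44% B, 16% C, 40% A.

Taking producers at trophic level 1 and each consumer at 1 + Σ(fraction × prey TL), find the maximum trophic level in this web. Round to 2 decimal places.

2.65

B: 1 + 1 = 2
C: 1 + (0.32×2 + 0.68×1) = 2.32
D: 1 + (0.85×1 + 0.15×2) = 2.15
E: 1 + (0.44×2 + 0.16×2.32 + 0.4×1) = 2.6512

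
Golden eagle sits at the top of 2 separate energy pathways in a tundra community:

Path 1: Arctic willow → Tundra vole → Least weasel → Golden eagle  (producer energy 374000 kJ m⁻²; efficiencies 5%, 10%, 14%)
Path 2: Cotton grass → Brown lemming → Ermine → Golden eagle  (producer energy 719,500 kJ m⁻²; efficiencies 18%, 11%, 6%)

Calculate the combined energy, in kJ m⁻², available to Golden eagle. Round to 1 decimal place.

1116.6 kJ m⁻²

Path 1: 374000 × 0.05 × 0.1 × 0.14 = 261.8 kJ m⁻²
Path 2: 719500 × 0.18 × 0.11 × 0.06 = 854.766 kJ m⁻²
Total at Golden eagle: 261.8 + 854.766 = 1116.566 kJ m⁻²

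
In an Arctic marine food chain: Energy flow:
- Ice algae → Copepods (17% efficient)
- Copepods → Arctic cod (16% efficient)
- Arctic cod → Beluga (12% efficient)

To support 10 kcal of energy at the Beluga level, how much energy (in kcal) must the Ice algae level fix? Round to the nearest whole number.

Cumulative transfer efficiency: 0.17 × 0.16 × 0.12 = 0.003264
Ice algae energy = 10 / 0.003264 = 3064 kcal

3064 kcal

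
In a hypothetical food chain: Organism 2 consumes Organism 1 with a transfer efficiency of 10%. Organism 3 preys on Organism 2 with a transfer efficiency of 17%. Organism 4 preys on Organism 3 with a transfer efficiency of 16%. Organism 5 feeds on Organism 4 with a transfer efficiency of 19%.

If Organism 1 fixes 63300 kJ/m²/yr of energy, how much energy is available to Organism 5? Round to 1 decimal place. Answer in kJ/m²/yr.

Organism 2: 63300 × 0.1 = 6330 kJ/m²/yr
Organism 3: 6330 × 0.17 = 1076.1 kJ/m²/yr
Organism 4: 1076.1 × 0.16 = 172.176 kJ/m²/yr
Organism 5: 172.176 × 0.19 = 32.71344 kJ/m²/yr

32.7 kJ/m²/yr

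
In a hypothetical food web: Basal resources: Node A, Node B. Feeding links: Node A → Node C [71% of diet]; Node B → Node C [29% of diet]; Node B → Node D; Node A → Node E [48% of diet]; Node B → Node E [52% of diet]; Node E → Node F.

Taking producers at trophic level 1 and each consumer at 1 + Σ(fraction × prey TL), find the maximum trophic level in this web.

3

Node C: 1 + (0.71×1 + 0.29×1) = 2
Node D: 1 + 1 = 2
Node E: 1 + (0.48×1 + 0.52×1) = 2
Node F: 1 + 2 = 3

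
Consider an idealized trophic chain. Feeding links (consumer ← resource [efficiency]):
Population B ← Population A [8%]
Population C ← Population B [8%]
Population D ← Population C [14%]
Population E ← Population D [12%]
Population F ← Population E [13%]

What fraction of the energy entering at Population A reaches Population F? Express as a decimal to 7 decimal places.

0.0000140

Product of link efficiencies: 0.08 × 0.08 × 0.14 × 0.12 × 0.13 = 0.0000139776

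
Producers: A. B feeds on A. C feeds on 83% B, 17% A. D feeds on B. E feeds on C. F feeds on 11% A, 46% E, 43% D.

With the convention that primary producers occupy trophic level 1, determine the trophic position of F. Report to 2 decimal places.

B: 1 + 1 = 2
C: 1 + (0.83×2 + 0.17×1) = 2.83
D: 1 + 2 = 3
E: 1 + 2.83 = 3.83
F: 1 + (0.11×1 + 0.46×3.83 + 0.43×3) = 4.1618

4.16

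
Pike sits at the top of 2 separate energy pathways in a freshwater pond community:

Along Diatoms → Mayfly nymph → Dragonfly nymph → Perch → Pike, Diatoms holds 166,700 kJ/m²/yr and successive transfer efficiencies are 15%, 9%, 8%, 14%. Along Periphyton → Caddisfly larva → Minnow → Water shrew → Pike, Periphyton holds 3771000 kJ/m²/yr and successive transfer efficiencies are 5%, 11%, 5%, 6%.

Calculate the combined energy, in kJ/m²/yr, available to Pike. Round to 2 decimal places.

Via Diatoms: 166700 × 0.15 × 0.09 × 0.08 × 0.14 = 25.20504 kJ/m²/yr
Via Periphyton: 3771000 × 0.05 × 0.11 × 0.05 × 0.06 = 62.2215 kJ/m²/yr
Total at Pike: 25.20504 + 62.2215 = 87.42654 kJ/m²/yr

87.43 kJ/m²/yr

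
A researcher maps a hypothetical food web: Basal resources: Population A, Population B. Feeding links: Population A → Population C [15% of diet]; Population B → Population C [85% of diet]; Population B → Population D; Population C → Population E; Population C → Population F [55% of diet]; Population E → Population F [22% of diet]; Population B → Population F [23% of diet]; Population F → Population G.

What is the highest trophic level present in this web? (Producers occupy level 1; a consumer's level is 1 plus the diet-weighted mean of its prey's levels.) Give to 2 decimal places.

3.99

Population C: 1 + (0.15×1 + 0.85×1) = 2
Population D: 1 + 1 = 2
Population E: 1 + 2 = 3
Population F: 1 + (0.55×2 + 0.22×3 + 0.23×1) = 2.99
Population G: 1 + 2.99 = 3.99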